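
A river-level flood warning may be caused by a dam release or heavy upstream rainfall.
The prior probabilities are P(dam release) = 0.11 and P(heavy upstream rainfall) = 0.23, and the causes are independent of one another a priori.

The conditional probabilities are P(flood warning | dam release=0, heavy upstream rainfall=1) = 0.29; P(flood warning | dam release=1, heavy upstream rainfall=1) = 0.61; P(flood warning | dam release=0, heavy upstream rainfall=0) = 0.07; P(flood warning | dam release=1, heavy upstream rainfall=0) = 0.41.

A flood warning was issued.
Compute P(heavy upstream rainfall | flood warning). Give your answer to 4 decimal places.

P(flood warning) = 0.07*0.89*0.77 + 0.29*0.89*0.23 + 0.41*0.11*0.77 + 0.61*0.11*0.23 = 0.047971 + 0.059363 + 0.034727 + 0.015433 = 0.157494
Of this, 0.074796 comes from 0.059363 + 0.015433 (the heavy upstream rainfall=true cases).
P(heavy upstream rainfall | flood warning) = 0.074796 / 0.157494 ≈ 0.4749

P(heavy upstream rainfall | flood warning) ≈ 0.4749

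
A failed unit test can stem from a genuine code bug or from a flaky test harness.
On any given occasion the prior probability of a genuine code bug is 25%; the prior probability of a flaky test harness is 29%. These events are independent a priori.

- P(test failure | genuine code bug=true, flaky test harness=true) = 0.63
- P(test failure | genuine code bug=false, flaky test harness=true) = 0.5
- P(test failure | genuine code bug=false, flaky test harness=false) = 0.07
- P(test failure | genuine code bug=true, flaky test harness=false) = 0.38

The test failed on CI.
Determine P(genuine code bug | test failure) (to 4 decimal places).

P(genuine code bug | test failure) ≈ 0.4365

P(test failure) = 0.07*0.75*0.71 + 0.5*0.75*0.29 + 0.38*0.25*0.71 + 0.63*0.25*0.29 = 0.037275 + 0.108750 + 0.067450 + 0.045675 = 0.259150
Of this, 0.113125 comes from 0.067450 + 0.045675 (the genuine code bug=true cases).
P(genuine code bug | test failure) = 0.113125 / 0.259150 ≈ 0.4365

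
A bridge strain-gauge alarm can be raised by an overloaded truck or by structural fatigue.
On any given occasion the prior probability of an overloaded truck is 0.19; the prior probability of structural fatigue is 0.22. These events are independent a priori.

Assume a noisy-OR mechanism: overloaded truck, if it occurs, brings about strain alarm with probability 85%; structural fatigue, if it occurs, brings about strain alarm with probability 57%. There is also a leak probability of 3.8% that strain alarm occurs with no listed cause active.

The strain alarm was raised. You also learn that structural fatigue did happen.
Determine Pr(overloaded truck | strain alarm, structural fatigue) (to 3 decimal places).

Under noisy-OR, P(strain alarm | causes) = 1 − (1−0.038)·∏(1−qᵢ) over the active causes.
Numerator (weight on configurations with overloaded truck): 0.937951×0.19 = 0.178211
Normalizer over all consistent configurations: 0.58634×0.81 + 0.937951×0.19 = 0.653146
Posterior = 0.178211 / 0.653146 ≈ 0.273

Pr(overloaded truck | strain alarm, structural fatigue) ≈ 0.273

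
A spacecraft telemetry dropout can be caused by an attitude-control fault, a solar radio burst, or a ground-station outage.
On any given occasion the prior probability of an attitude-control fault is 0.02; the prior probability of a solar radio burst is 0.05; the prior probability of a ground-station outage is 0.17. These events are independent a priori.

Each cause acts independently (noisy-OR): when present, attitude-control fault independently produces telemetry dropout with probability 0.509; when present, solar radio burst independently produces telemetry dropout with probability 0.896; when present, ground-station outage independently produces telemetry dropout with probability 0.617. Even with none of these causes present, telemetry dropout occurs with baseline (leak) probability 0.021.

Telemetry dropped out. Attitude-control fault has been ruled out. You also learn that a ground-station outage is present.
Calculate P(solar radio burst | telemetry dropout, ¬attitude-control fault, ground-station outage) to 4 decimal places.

Under noisy-OR, P(telemetry dropout | causes) = 1 − (1−0.021)·∏(1−qᵢ) over the active causes.
P(telemetry dropout | ¬attitude-control fault, ground-station outage) = 0.625043·0.95 + 0.961004·0.05 = 0.593791 + 0.048050 = 0.641841
Of this, 0.048050 comes from 0.961004·0.05 (the solar radio burst=true cases).
So P(solar radio burst | telemetry dropout, ¬attitude-control fault, ground-station outage) = 0.048050/0.641841 ≈ 0.0749.

P(solar radio burst | telemetry dropout, ¬attitude-control fault, ground-station outage) ≈ 0.0749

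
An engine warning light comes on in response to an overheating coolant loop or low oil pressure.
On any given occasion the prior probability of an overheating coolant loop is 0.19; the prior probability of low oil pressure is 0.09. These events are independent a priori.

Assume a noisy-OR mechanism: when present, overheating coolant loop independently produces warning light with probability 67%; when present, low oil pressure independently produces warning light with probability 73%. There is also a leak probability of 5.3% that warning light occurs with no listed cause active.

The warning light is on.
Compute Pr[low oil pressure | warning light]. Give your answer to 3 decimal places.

Under noisy-OR, P(warning light | causes) = 1 − (1−0.053)·∏(1−qᵢ) over the active causes.
P(warning light) = 0.053*0.81*0.91 + 0.74431*0.81*0.09 + 0.68749*0.19*0.91 + 0.915622*0.19*0.09 = 0.039066 + 0.054260 + 0.118867 + 0.015657 = 0.227850
Of this, 0.069917 comes from 0.054260 + 0.015657 (the low oil pressure=true cases).
Hence the posterior is 0.069917/0.227850 ≈ 0.307.

Pr[low oil pressure | warning light] ≈ 0.307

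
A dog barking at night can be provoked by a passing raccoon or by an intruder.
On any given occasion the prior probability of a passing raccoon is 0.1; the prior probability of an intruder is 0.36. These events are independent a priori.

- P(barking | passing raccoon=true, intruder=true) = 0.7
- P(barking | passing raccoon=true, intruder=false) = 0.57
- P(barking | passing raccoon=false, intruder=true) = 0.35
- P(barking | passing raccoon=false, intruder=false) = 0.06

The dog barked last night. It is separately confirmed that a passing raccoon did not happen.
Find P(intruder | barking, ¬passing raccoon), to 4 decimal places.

P(intruder | barking, ¬passing raccoon) ≈ 0.7664

For the numerator, keep only intruder=true terms: 0.35×0.36 = 0.126000
Denominator P(barking | ¬passing raccoon): 0.06×0.64 + 0.35×0.36 = 0.164400
Posterior = 0.126000 / 0.164400 ≈ 0.7664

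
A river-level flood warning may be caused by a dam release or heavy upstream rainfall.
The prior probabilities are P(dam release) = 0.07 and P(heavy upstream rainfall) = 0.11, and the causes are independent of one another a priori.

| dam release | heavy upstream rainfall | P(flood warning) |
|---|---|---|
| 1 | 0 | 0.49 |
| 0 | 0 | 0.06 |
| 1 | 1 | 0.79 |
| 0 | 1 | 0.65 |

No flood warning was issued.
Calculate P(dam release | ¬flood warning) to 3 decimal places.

For the numerator, keep only dam release=true terms: 0.031773 + 0.001617 = 0.033390
The normalizing constant is 0.94·0.93·0.89 + 0.35·0.93·0.11 + 0.51·0.07·0.89 + 0.21·0.07·0.11 = 0.847233
Posterior = 0.033390 / 0.847233 ≈ 0.039

P(dam release | ¬flood warning) ≈ 0.039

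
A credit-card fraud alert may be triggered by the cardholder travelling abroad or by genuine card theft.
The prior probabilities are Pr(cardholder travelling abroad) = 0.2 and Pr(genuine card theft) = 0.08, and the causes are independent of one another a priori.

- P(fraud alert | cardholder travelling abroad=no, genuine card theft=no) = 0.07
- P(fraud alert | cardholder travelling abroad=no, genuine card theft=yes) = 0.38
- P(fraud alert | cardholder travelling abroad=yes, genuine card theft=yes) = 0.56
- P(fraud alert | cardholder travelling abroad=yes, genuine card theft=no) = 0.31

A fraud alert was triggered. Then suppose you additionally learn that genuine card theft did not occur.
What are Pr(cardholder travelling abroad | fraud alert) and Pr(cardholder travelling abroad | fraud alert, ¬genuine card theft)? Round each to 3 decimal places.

Pr(cardholder travelling abroad | fraud alert) ≈ 0.465; Pr(cardholder travelling abroad | fraud alert, ¬genuine card theft) ≈ 0.525

By total probability over the 4 (cardholder travelling abroad, genuine card theft) configurations:
  P(fraud alert) = 0.07·0.8·0.92 + 0.38·0.8·0.08 + 0.31·0.2·0.92 + 0.56·0.2·0.08
        = 0.051520 + 0.024320 + 0.057040 + 0.008960 = 0.141840
Configurations with cardholder travelling abroad contribute 0.066000, so
  P(cardholder travelling abroad | fraud alert) = 0.066000 / 0.141840 ≈ 0.465

Now condition on the additional information:
P(fraud alert | ¬genuine card theft) = 0.07*0.8 + 0.31*0.2 = 0.056000 + 0.062000 = 0.118000
Restricting to configurations with cardholder travelling abroad present: 0.31*0.2 = 0.062000.
So P(cardholder travelling abroad | fraud alert, ¬genuine card theft) = 0.062000/0.118000 ≈ 0.525.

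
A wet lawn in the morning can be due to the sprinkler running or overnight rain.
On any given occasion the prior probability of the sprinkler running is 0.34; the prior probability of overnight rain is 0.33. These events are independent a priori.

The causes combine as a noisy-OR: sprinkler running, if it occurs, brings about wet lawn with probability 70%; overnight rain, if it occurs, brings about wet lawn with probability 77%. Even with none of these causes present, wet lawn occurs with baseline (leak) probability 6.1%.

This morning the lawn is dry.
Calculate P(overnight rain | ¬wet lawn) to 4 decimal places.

P(overnight rain | ¬wet lawn) ≈ 0.1018

Under noisy-OR, P(wet lawn | causes) = 1 − (1−0.061)·∏(1−qᵢ) over the active causes.
P(¬wet lawn) = 0.939×0.66×0.67 + 0.21597×0.66×0.33 + 0.2817×0.34×0.67 + 0.064791×0.34×0.33 = 0.415226 + 0.047038 + 0.064171 + 0.007270 = 0.533705
Of this, 0.054308 comes from 0.047038 + 0.007270 (the overnight rain=true cases).
So P(overnight rain | ¬wet lawn) = 0.054308/0.533705 ≈ 0.1018.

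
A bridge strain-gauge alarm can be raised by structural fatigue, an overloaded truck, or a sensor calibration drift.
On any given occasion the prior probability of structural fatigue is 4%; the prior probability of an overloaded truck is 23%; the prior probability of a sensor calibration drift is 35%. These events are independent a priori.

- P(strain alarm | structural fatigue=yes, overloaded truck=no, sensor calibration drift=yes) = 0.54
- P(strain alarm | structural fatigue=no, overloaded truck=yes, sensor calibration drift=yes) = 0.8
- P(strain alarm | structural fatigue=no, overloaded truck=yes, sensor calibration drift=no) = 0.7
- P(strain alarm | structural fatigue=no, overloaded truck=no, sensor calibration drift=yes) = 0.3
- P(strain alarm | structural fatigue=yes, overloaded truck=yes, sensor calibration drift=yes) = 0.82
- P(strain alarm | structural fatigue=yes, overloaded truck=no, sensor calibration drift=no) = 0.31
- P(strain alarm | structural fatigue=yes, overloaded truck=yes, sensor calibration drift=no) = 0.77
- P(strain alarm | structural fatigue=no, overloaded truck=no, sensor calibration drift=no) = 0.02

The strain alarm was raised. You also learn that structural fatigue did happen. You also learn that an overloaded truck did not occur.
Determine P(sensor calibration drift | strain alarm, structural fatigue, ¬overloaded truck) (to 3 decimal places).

P(sensor calibration drift | strain alarm, structural fatigue, ¬overloaded truck) ≈ 0.484

Weight on sensor calibration drift=true, given the evidence: 0.54·0.35 = 0.189000
The normalizing constant is 0.31·0.65 + 0.54·0.35 = 0.390500
P(sensor calibration drift | strain alarm, structural fatigue, ¬overloaded truck) = 0.189000/0.390500 ≈ 0.484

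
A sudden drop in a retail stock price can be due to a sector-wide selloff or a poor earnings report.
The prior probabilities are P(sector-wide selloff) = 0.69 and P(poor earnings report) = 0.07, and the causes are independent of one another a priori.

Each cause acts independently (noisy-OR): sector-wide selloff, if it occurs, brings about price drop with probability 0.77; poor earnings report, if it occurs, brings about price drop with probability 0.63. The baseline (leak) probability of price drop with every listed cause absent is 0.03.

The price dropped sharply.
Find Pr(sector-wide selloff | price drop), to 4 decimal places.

Under noisy-OR, P(price drop | causes) = 1 − (1−0.03)·∏(1−qᵢ) over the active causes.
Enumerate the 4 (sector-wide selloff, poor earnings report) configurations and weight by the priors:
  P(price drop) = 0.03*0.31*0.93 + 0.6411*0.31*0.07 + 0.7769*0.69*0.93 + 0.917453*0.69*0.07
        = 0.008649 + 0.013912 + 0.498537 + 0.044313 = 0.565411
Configurations with sector-wide selloff contribute 0.542850, so
  P(sector-wide selloff | price drop) = 0.542850 / 0.565411 ≈ 0.9601

Pr(sector-wide selloff | price drop) ≈ 0.9601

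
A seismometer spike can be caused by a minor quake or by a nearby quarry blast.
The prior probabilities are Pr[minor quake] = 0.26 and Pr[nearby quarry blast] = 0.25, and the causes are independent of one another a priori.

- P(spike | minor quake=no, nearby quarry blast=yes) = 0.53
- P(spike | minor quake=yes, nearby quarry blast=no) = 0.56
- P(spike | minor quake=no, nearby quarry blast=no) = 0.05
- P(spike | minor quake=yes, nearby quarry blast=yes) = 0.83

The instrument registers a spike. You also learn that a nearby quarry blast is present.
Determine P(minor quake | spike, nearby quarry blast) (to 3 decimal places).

Sum P(spike|·) weighted by the priors over both values of minor quake:
  P(spike | nearby quarry blast) = 0.53*0.74 + 0.83*0.26
        = 0.392200 + 0.215800 = 0.608000
Configurations with minor quake contribute 0.215800, so
  P(minor quake | spike, nearby quarry blast) = 0.215800 / 0.608000 ≈ 0.355

P(minor quake | spike, nearby quarry blast) ≈ 0.355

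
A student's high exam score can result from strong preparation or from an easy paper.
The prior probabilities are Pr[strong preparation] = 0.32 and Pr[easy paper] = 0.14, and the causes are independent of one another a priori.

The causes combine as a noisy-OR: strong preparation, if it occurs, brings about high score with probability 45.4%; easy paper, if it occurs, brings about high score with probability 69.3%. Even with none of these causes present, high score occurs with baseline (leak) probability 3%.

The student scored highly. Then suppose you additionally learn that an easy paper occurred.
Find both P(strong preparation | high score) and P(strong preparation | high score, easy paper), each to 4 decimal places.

Under noisy-OR, P(high score | causes) = 1 − (1−0.03)·∏(1−qᵢ) over the active causes.
Weight on strong preparation=true, given the evidence: 0.129449 + 0.037516 = 0.166965
Normalizer over all consistent configurations: 0.03·0.68·0.86 + 0.70221·0.68·0.14 + 0.47038·0.32·0.86 + 0.837407·0.32·0.14 = 0.251359
P(strong preparation | high score) = 0.166965/0.251359 ≈ 0.6642

Now also conditioning on easy paper=true:
Sum P(high score|·) weighted by the priors over both values of strong preparation:
  P(high score | easy paper) = 0.70221*0.68 + 0.837407*0.32
        = 0.477503 + 0.267970 = 0.745473
Configurations with strong preparation contribute 0.267970, so
  P(strong preparation | high score, easy paper) = 0.267970 / 0.745473 ≈ 0.3595

P(strong preparation | high score) ≈ 0.6642; P(strong preparation | high score, easy paper) ≈ 0.3595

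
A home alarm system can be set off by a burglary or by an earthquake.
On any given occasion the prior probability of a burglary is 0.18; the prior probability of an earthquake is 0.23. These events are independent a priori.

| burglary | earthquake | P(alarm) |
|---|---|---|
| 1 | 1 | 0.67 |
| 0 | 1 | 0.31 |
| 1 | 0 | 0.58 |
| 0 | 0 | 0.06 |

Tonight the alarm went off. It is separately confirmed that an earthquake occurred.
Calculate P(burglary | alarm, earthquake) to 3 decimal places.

Enumerate both values of burglary and weight by the priors:
  P(alarm | earthquake) = 0.31·0.82 + 0.67·0.18
        = 0.254200 + 0.120600 = 0.374800
The terms with burglary present sum to 0.120600, so
  P(burglary | alarm, earthquake) = 0.120600 / 0.374800 ≈ 0.322

P(burglary | alarm, earthquake) ≈ 0.322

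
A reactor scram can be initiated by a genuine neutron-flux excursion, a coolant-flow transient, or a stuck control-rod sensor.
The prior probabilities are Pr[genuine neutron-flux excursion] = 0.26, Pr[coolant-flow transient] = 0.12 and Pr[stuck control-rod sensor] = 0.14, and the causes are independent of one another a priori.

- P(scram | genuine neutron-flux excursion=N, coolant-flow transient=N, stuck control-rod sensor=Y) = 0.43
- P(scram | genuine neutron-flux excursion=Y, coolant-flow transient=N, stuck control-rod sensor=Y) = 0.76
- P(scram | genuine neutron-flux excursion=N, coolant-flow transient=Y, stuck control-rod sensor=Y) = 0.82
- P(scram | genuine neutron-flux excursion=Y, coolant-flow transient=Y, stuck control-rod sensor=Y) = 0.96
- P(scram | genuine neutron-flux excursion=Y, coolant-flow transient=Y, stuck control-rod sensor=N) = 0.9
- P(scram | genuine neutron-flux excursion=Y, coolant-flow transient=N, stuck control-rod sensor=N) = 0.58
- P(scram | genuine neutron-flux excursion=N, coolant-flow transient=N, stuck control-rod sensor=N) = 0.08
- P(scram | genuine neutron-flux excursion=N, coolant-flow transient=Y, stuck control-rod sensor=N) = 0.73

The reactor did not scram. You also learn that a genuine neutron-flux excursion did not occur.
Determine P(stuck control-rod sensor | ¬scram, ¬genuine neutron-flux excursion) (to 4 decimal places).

P(stuck control-rod sensor | ¬scram, ¬genuine neutron-flux excursion) ≈ 0.0919

P(¬scram | ¬genuine neutron-flux excursion) = 0.92·0.88·0.86 + 0.57·0.88·0.14 + 0.27·0.12·0.86 + 0.18·0.12·0.14 = 0.696256 + 0.070224 + 0.027864 + 0.003024 = 0.797368
Restricting to configurations with stuck control-rod sensor present: 0.070224 + 0.003024 = 0.073248.
So P(stuck control-rod sensor | ¬scram, ¬genuine neutron-flux excursion) = 0.073248/0.797368 ≈ 0.0919.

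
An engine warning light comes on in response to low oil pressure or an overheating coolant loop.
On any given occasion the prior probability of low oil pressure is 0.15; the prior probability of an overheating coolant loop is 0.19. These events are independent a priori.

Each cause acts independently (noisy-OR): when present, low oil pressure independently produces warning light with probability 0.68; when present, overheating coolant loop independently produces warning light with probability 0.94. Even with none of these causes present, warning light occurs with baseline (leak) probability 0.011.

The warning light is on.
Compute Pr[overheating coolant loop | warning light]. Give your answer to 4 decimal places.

Under noisy-OR, P(warning light | causes) = 1 − (1−0.011)·∏(1−qᵢ) over the active causes.
P(warning light) = 0.011·0.85·0.81 + 0.94066·0.85·0.19 + 0.68352·0.15·0.81 + 0.981011·0.15·0.19 = 0.007573 + 0.151917 + 0.083048 + 0.027959 = 0.270497
Of this, 0.179876 comes from 0.151917 + 0.027959 (the overheating coolant loop=true cases).
P(overheating coolant loop | warning light) = 0.179876 / 0.270497 ≈ 0.6650

Pr[overheating coolant loop | warning light] ≈ 0.6650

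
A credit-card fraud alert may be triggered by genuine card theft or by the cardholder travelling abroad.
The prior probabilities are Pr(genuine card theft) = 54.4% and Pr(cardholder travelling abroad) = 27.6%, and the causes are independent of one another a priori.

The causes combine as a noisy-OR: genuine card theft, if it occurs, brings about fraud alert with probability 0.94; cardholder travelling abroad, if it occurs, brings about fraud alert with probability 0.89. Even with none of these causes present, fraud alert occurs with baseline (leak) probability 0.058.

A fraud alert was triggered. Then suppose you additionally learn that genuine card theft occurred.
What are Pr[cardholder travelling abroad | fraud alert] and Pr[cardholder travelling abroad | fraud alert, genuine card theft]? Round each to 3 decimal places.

Under noisy-OR, P(fraud alert | causes) = 1 − (1−0.058)·∏(1−qᵢ) over the active causes.
For the numerator, keep only cardholder travelling abroad=true terms: 0.112815 + 0.149211 = 0.262026
Normalizer over all consistent configurations: 0.058·0.456·0.724 + 0.89638·0.456·0.276 + 0.94348·0.544·0.724 + 0.993783·0.544·0.276 = 0.652769
Posterior = 0.262026 / 0.652769 ≈ 0.401

Now condition on the additional information:
By total probability over both values of cardholder travelling abroad:
  P(fraud alert | genuine card theft) = 0.94348·0.724 + 0.993783·0.276
        = 0.683080 + 0.274284 = 0.957364
Configurations with cardholder travelling abroad contribute 0.274284, so
  P(cardholder travelling abroad | fraud alert, genuine card theft) = 0.274284 / 0.957364 ≈ 0.286
Conditioning on genuine card theft lowers the posterior on cardholder travelling abroad: the classic explaining-away effect in a common-effect structure.

Pr[cardholder travelling abroad | fraud alert] ≈ 0.401; Pr[cardholder travelling abroad | fraud alert, genuine card theft] ≈ 0.286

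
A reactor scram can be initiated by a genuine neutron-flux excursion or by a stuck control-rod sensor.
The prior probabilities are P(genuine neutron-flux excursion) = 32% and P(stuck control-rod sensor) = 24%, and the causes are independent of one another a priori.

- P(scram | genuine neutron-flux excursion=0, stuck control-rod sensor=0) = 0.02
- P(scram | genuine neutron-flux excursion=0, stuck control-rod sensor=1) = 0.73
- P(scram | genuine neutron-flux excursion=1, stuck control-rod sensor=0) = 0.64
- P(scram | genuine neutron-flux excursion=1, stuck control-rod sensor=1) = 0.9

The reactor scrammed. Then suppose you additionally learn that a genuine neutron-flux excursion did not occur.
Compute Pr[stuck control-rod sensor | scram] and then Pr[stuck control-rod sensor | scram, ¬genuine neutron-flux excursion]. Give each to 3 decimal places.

Pr[stuck control-rod sensor | scram] ≈ 0.531; Pr[stuck control-rod sensor | scram, ¬genuine neutron-flux excursion] ≈ 0.920

By total probability over the 4 (genuine neutron-flux excursion, stuck control-rod sensor) configurations:
  P(scram) = 0.02·0.68·0.76 + 0.73·0.68·0.24 + 0.64·0.32·0.76 + 0.9·0.32·0.24
        = 0.010336 + 0.119136 + 0.155648 + 0.069120 = 0.354240
Configurations with stuck control-rod sensor contribute 0.188256, so
  P(stuck control-rod sensor | scram) = 0.188256 / 0.354240 ≈ 0.531

With the extra evidence:
P(scram | ¬genuine neutron-flux excursion) = 0.02·0.76 + 0.73·0.24 = 0.015200 + 0.175200 = 0.190400
Restricting to configurations with stuck control-rod sensor present: 0.73·0.24 = 0.175200.
P(stuck control-rod sensor | scram, ¬genuine neutron-flux excursion) = 0.175200 / 0.190400 ≈ 0.920
Ruling out genuine neutron-flux excursion raises the posterior on stuck control-rod sensor — the flip side of explaining away.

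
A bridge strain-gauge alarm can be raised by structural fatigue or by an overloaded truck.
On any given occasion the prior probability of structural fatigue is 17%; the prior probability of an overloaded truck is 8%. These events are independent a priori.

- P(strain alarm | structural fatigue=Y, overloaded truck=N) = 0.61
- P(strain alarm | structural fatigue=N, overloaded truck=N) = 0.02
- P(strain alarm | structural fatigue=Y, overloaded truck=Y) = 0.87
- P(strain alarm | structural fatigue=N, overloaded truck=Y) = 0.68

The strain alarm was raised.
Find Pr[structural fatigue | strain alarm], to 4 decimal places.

Pr[structural fatigue | strain alarm] ≈ 0.6396

P(strain alarm) = 0.02*0.83*0.92 + 0.68*0.83*0.08 + 0.61*0.17*0.92 + 0.87*0.17*0.08 = 0.015272 + 0.045152 + 0.095404 + 0.011832 = 0.167660
Of this, 0.107236 comes from 0.095404 + 0.011832 (the structural fatigue=true cases).
So P(structural fatigue | strain alarm) = 0.107236/0.167660 ≈ 0.6396.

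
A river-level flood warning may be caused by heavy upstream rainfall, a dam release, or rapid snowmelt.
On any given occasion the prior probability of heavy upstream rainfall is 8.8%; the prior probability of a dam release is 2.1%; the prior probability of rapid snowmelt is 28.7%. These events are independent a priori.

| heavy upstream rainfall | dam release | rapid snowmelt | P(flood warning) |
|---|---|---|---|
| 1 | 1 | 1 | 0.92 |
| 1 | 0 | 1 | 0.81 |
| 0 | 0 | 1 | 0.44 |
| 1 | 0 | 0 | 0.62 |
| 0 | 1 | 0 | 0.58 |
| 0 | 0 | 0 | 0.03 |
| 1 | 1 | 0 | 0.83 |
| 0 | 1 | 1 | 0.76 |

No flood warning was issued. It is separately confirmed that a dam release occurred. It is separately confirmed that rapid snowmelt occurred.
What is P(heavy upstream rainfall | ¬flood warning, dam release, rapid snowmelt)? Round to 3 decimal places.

P(¬flood warning | dam release, rapid snowmelt) = 0.24·0.912 + 0.08·0.088 = 0.218880 + 0.007040 = 0.225920
The heavy upstream rainfall-present share is 0.08·0.088 = 0.007040.
P(heavy upstream rainfall | ¬flood warning, dam release, rapid snowmelt) = 0.007040 / 0.225920 ≈ 0.031

P(heavy upstream rainfall | ¬flood warning, dam release, rapid snowmelt) ≈ 0.031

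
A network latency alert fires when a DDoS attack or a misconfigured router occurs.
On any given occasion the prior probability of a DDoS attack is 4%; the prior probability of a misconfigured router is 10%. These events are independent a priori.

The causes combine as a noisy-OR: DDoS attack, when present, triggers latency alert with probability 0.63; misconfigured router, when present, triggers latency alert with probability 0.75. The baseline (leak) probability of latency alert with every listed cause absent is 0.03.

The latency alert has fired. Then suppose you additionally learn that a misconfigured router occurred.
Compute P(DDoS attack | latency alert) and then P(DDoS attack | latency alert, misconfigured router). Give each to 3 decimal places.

P(DDoS attack | latency alert) ≈ 0.213; P(DDoS attack | latency alert, misconfigured router) ≈ 0.048

Under noisy-OR, P(latency alert | causes) = 1 − (1−0.03)·∏(1−qᵢ) over the active causes.
Enumerate the 4 (DDoS attack, misconfigured router) configurations and weight by the priors:
  P(latency alert) = 0.03×0.96×0.9 + 0.7575×0.96×0.1 + 0.6411×0.04×0.9 + 0.910275×0.04×0.1
        = 0.025920 + 0.072720 + 0.023080 + 0.003641 = 0.125361
The terms with DDoS attack present sum to 0.026721, so
  P(DDoS attack | latency alert) = 0.026721 / 0.125361 ≈ 0.213

With the extra evidence:
P(latency alert | misconfigured router) = 0.7575·0.96 + 0.910275·0.04 = 0.727200 + 0.036411 = 0.763611
Restricting to configurations with DDoS attack present: 0.910275·0.04 = 0.036411.
So P(DDoS attack | latency alert, misconfigured router) = 0.036411/0.763611 ≈ 0.048.
Conditioning on misconfigured router lowers the posterior on DDoS attack: the classic explaining-away effect in a common-effect structure.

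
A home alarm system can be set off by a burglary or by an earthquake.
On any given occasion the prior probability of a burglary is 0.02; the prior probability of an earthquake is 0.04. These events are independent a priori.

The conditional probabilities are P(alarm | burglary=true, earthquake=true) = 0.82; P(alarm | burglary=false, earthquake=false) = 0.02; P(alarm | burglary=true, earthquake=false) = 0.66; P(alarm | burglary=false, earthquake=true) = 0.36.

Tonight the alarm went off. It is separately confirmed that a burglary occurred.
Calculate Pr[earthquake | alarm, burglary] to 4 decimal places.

Pr[earthquake | alarm, burglary] ≈ 0.0492

Enumerate both values of earthquake and weight by the priors:
  P(alarm | burglary) = 0.66*0.96 + 0.82*0.04
        = 0.633600 + 0.032800 = 0.666400
Keeping only the earthquake-present terms gives 0.032800, so
  P(earthquake | alarm, burglary) = 0.032800 / 0.666400 ≈ 0.0492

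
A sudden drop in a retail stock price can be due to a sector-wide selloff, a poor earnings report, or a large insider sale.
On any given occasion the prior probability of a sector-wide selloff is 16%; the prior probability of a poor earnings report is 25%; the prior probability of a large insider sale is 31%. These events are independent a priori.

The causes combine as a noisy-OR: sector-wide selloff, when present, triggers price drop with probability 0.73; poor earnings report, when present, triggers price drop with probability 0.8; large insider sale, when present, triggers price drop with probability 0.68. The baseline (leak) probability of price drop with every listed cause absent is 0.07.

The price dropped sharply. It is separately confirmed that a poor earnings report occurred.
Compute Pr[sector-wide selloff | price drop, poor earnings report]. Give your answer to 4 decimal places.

Under noisy-OR, P(price drop | causes) = 1 − (1−0.07)·∏(1−qᵢ) over the active causes.
P(price drop | poor earnings report) = 0.814×0.84×0.69 + 0.94048×0.84×0.31 + 0.94978×0.16×0.69 + 0.98393×0.16×0.31 = 0.471794 + 0.244901 + 0.104856 + 0.048803 = 0.870354
The sector-wide selloff-present share is 0.104856 + 0.048803 = 0.153659.
P(sector-wide selloff | price drop, poor earnings report) = 0.153659 / 0.870354 ≈ 0.1765

Pr[sector-wide selloff | price drop, poor earnings report] ≈ 0.1765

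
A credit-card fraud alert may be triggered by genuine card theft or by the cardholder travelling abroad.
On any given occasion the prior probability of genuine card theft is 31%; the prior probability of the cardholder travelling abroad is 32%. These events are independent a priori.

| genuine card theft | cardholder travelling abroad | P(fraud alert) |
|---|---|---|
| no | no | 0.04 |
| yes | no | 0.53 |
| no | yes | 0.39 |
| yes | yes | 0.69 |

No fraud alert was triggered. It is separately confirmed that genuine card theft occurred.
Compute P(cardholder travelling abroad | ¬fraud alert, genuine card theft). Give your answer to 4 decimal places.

P(cardholder travelling abroad | ¬fraud alert, genuine card theft) ≈ 0.2369

P(¬fraud alert | genuine card theft) = 0.47*0.68 + 0.31*0.32 = 0.319600 + 0.099200 = 0.418800
The cardholder travelling abroad-present share is 0.31*0.32 = 0.099200.
Hence the posterior is 0.099200/0.418800 ≈ 0.2369.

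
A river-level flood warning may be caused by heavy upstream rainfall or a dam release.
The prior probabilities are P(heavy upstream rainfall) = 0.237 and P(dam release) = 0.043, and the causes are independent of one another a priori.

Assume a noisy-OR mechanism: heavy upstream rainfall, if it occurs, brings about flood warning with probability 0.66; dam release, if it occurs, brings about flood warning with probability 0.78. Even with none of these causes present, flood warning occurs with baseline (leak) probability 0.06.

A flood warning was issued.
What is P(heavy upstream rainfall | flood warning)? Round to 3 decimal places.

P(heavy upstream rainfall | flood warning) ≈ 0.701

Under noisy-OR, P(flood warning | causes) = 1 − (1−0.06)·∏(1−qᵢ) over the active causes.
Enumerate the 4 (heavy upstream rainfall, dam release) configurations and weight by the priors:
  P(flood warning) = 0.06·0.763·0.957 + 0.7932·0.763·0.043 + 0.6804·0.237·0.957 + 0.929688·0.237·0.043
        = 0.043811 + 0.026024 + 0.154321 + 0.009474 = 0.233630
Configurations with heavy upstream rainfall contribute 0.163795, so
  P(heavy upstream rainfall | flood warning) = 0.163795 / 0.233630 ≈ 0.701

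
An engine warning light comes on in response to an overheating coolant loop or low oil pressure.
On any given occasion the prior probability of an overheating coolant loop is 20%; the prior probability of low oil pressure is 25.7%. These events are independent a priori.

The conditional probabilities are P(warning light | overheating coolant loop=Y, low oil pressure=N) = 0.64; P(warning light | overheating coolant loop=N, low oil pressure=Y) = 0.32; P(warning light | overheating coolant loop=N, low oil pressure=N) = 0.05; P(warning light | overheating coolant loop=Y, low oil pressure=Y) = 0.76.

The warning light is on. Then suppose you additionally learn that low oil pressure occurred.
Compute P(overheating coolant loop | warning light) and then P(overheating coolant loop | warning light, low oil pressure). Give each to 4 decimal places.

Sum P(warning light|·) weighted by the priors over the 4 (overheating coolant loop, low oil pressure) configurations:
  P(warning light) = 0.05·0.8·0.743 + 0.32·0.8·0.257 + 0.64·0.2·0.743 + 0.76·0.2·0.257
        = 0.029720 + 0.065792 + 0.095104 + 0.039064 = 0.229680
Configurations with overheating coolant loop contribute 0.134168, so
  P(overheating coolant loop | warning light) = 0.134168 / 0.229680 ≈ 0.5842

Now also conditioning on low oil pressure=true:
Weight on overheating coolant loop=true, given the evidence: 0.76·0.2 = 0.152000
The normalizing constant is 0.32·0.8 + 0.76·0.2 = 0.408000
P(overheating coolant loop | warning light, low oil pressure) = 0.152000/0.408000 ≈ 0.3725
Conditioning on low oil pressure lowers the posterior on overheating coolant loop: the classic explaining-away effect in a common-effect structure.

P(overheating coolant loop | warning light) ≈ 0.5842; P(overheating coolant loop | warning light, low oil pressure) ≈ 0.3725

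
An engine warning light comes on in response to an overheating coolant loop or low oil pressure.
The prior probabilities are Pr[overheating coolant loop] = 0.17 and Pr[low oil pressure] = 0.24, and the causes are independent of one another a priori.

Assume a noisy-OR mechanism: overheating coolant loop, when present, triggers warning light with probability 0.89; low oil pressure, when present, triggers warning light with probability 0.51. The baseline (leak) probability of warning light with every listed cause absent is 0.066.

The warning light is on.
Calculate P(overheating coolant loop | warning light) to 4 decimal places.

Under noisy-OR, P(warning light | causes) = 1 − (1−0.066)·∏(1−qᵢ) over the active causes.
P(warning light) = 0.066*0.83*0.76 + 0.54234*0.83*0.24 + 0.89726*0.17*0.76 + 0.949657*0.17*0.24 = 0.041633 + 0.108034 + 0.115926 + 0.038746 = 0.304339
Of this, 0.154672 comes from 0.115926 + 0.038746 (the overheating coolant loop=true cases).
Hence the posterior is 0.154672/0.304339 ≈ 0.5082.

P(overheating coolant loop | warning light) ≈ 0.5082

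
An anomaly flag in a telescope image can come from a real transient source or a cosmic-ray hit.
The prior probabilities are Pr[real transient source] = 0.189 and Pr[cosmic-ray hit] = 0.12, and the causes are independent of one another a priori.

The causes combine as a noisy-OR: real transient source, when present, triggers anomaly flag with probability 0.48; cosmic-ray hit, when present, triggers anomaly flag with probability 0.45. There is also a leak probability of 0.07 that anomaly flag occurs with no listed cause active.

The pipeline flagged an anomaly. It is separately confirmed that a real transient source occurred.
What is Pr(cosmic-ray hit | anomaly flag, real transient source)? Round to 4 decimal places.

Pr(cosmic-ray hit | anomaly flag, real transient source) ≈ 0.1624

Under noisy-OR, P(anomaly flag | causes) = 1 − (1−0.07)·∏(1−qᵢ) over the active causes.
P(anomaly flag | real transient source) = 0.5164·0.88 + 0.73402·0.12 = 0.454432 + 0.088082 = 0.542514
Of this, 0.088082 comes from 0.73402·0.12 (the cosmic-ray hit=true cases).
Hence the posterior is 0.088082/0.542514 ≈ 0.1624.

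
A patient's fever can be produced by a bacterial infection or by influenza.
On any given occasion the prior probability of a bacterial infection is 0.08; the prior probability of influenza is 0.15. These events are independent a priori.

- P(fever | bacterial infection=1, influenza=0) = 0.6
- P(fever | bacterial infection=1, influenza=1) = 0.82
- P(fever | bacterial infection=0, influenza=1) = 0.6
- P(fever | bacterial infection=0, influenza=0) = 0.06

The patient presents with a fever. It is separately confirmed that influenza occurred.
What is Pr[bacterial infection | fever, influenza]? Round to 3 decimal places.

Pr[bacterial infection | fever, influenza] ≈ 0.106

Numerator (weight on configurations with bacterial infection): 0.82*0.08 = 0.065600
The normalizing constant is 0.6*0.92 + 0.82*0.08 = 0.617600
Posterior = 0.065600 / 0.617600 ≈ 0.106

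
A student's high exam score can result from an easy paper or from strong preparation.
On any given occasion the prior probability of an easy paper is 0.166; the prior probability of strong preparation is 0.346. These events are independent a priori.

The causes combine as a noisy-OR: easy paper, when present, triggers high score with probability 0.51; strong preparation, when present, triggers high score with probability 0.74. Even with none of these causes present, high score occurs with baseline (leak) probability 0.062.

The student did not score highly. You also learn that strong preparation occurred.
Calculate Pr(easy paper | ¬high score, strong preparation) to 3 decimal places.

Under noisy-OR, P(high score | causes) = 1 − (1−0.062)·∏(1−qᵢ) over the active causes.
By total probability over both values of easy paper:
  P(¬high score | strong preparation) = 0.24388*0.834 + 0.119501*0.166
        = 0.203396 + 0.019837 = 0.223233
The terms with easy paper present sum to 0.019837, so
  P(easy paper | ¬high score, strong preparation) = 0.019837 / 0.223233 ≈ 0.089

Pr(easy paper | ¬high score, strong preparation) ≈ 0.089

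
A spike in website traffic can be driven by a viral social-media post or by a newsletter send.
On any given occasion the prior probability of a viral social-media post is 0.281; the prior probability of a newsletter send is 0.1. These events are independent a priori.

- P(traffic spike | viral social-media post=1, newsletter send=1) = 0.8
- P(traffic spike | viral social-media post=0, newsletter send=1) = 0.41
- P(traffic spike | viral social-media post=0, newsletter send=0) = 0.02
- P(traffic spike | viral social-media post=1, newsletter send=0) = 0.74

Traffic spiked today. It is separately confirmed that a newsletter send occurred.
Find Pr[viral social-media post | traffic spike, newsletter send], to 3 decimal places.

Pr[viral social-media post | traffic spike, newsletter send] ≈ 0.433

By total probability over both values of viral social-media post:
  P(traffic spike | newsletter send) = 0.41×0.719 + 0.8×0.281
        = 0.294790 + 0.224800 = 0.519590
Configurations with viral social-media post contribute 0.224800, so
  P(viral social-media post | traffic spike, newsletter send) = 0.224800 / 0.519590 ≈ 0.433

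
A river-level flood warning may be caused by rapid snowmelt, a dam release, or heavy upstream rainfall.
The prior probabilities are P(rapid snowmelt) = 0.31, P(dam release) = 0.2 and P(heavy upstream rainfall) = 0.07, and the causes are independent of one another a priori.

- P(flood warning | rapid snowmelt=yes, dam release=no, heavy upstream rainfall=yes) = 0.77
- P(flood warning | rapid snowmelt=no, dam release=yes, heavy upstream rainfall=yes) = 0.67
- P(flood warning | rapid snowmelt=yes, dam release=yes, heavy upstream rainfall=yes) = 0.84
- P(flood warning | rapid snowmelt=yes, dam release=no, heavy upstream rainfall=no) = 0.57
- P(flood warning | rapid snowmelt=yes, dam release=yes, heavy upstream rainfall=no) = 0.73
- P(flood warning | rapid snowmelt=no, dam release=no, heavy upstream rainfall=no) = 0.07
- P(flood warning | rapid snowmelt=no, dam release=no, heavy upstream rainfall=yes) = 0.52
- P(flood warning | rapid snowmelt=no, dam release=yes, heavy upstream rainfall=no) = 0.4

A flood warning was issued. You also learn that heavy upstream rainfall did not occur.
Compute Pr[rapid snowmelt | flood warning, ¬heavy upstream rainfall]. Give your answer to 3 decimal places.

Weight on rapid snowmelt=true, given the evidence: 0.141360 + 0.045260 = 0.186620
Denominator P(flood warning | ¬heavy upstream rainfall): 0.07·0.69·0.8 + 0.4·0.69·0.2 + 0.57·0.31·0.8 + 0.73·0.31·0.2 = 0.280460
Posterior = 0.186620 / 0.280460 ≈ 0.665

Pr[rapid snowmelt | flood warning, ¬heavy upstream rainfall] ≈ 0.665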